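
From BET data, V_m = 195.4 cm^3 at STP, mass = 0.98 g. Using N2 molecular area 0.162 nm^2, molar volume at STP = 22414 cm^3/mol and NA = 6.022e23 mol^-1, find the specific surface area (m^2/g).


Number of moles in monolayer = V_m / 22414 = 195.4 / 22414 = 0.00871777
Number of molecules = moles * NA = 0.00871777 * 6.022e23
SA = molecules * sigma / mass
SA = (195.4 / 22414) * 6.022e23 * 0.162e-18 / 0.98
SA = 867.8 m^2/g

867.8


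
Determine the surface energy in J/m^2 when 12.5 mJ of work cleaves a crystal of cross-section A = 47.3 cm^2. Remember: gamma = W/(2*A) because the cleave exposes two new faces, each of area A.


Convert: A = 47.3 cm^2 = 0.00473 m^2, W = 12.5 mJ = 0.0125 J
Cleaving exposes two faces of area A, so total new surface = 2*A and gamma = W / (2*A)
gamma = 0.0125 / (2 * 0.00473)
gamma = 1.321 J/m^2

1.321


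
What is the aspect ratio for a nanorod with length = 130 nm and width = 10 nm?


Aspect ratio AR = length / diameter
AR = 130 / 10
AR = 13.0

13.0


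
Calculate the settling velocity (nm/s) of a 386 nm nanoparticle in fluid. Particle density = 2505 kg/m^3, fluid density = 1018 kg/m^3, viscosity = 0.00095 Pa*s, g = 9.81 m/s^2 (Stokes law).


Radius R = 386/2 nm = 1.93e-07 m
Density difference = 2505 - 1018 = 1487 kg/m^3
v = 2 * R^2 * (rho_p - rho_f) * g / (9 * eta)
v = 2 * (1.93e-07)^2 * 1487 * 9.81 / (9 * 0.00095)
v = 1.27104e-07 m/s = 127.1038 nm/s

127.1038


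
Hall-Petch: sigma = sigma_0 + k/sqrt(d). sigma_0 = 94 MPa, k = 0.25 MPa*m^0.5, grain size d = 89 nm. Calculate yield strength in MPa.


d = 89 nm = 8.9e-08 m
sqrt(d) = 0.0002983287
Hall-Petch contribution = k / sqrt(d) = 0.25 / 0.0002983287 = 838.0 MPa
sigma = sigma_0 + k/sqrt(d) = 94 + 838.0 = 932.0 MPa

932.0


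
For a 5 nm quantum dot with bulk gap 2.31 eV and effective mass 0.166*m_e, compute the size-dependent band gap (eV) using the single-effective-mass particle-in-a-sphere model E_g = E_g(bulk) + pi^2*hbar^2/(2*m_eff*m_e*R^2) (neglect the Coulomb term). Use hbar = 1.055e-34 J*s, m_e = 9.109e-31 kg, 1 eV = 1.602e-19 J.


Radius R = 5/2 nm = 2.5e-09 m
Confinement energy dE = pi^2 * hbar^2 / (2 * m_eff * m_e * R^2)
dE = pi^2 * (1.055e-34)^2 / (2 * 0.166 * 9.109e-31 * (2.5e-09)^2) J, divided by 1.602e-19 J/eV
dE = 0.3628 eV
Total band gap = E_g(bulk) + dE = 2.31 + 0.3628 = 2.6728 eV

2.6728


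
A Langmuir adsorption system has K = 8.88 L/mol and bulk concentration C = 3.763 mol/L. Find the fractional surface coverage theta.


Langmuir isotherm: theta = K*C / (1 + K*C)
K*C = 8.88 * 3.763 = 33.41544
theta = 33.41544 / (1 + 33.41544) = 33.41544 / 34.41544
theta = 0.9709

0.9709


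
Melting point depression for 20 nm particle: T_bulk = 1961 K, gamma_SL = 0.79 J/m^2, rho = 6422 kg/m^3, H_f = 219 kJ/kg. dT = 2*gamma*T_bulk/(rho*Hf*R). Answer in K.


Radius R = 20/2 = 10 nm = 1e-08 m
Convert H_f = 219 kJ/kg = 219000 J/kg
dT = 2 * gamma_SL * T_bulk / (rho * H_f * R)
dT = 2 * 0.79 * 1961 / (6422 * 219000 * 1e-08)
dT = 220.3 K

220.3


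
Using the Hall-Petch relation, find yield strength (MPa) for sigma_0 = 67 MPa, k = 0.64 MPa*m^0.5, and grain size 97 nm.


d = 97 nm = 9.7e-08 m
sqrt(d) = 0.0003114482
Hall-Petch contribution = k / sqrt(d) = 0.64 / 0.0003114482 = 2054.9 MPa
sigma = sigma_0 + k/sqrt(d) = 67 + 2054.9 = 2121.9 MPa

2121.9


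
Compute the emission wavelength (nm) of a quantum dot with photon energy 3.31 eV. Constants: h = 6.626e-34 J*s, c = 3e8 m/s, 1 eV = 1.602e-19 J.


Convert energy: E = 3.31 eV = 3.31 * 1.602e-19 = 5.30262e-19 J
lambda = h*c / E = 6.626e-34 * 3e8 / 5.30262e-19
lambda = 3.74871e-07 m = 374.9 nm

374.9


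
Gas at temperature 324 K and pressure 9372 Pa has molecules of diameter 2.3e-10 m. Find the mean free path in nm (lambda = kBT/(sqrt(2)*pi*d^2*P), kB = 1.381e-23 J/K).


Mean free path: lambda = kB*T / (sqrt(2) * pi * d^2 * P)
lambda = 1.381e-23 * 324 / (sqrt(2) * pi * (2.3e-10)^2 * 9372)
lambda = 2.03136e-06 m
lambda = 2031.36 nm

2031.36


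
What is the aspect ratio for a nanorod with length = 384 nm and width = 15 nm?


Aspect ratio AR = length / diameter
AR = 384 / 15
AR = 25.6

25.6


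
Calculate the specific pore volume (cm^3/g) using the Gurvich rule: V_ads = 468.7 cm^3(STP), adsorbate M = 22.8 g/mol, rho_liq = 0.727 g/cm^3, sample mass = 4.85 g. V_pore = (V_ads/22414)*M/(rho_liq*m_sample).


Moles adsorbed n = V_ads / 22414 = 468.7 / 22414 = 2.091104e-02 mol
Liquid volume V_liq = n * M / rho_liq = 2.091104e-02 * 22.8 / 0.727 = 0.65581 cm^3
Specific pore volume V_pore = V_liq / m_sample = 0.65581 / 4.85
V_pore = 0.1352 cm^3/g

0.1352


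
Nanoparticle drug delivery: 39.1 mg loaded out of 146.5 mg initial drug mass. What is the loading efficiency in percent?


Drug loading efficiency = (drug loaded / drug initial) * 100
DLE = 39.1 / 146.5 * 100
DLE = 0.2669 * 100
DLE = 26.69%

26.69


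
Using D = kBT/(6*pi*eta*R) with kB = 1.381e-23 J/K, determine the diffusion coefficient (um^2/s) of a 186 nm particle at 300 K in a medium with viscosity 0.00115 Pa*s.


Radius R = 186/2 = 93 nm = 9.3e-08 m
D = kB*T / (6*pi*eta*R)
D = 1.381e-23 * 300 / (6 * pi * 0.00115 * 9.3e-08)
D = 2.0551e-12 m^2/s = 2.055 um^2/s

2.055


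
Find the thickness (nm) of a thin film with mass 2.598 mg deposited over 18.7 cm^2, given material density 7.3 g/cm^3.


Convert: m = 2.598 mg = 2.5980e-06 kg, A = 18.7 cm^2 = 1.8700e-03 m^2, rho = 7.3 g/cm^3 = 7300 kg/m^3
t = m / (A * rho)
t = 2.5980e-06 / (1.8700e-03 * 7300)
t = 1.9032e-07 m = 190.3 nm

190.3


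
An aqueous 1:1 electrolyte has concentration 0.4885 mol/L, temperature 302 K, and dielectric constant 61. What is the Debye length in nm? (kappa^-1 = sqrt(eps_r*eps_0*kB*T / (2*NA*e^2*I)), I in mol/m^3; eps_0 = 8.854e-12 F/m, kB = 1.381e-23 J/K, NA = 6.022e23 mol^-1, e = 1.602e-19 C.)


Ionic strength I = 0.4885 * 1^2 * 1000 = 488.5 mol/m^3
kappa^-1 = sqrt(61 * 8.854e-12 * 1.381e-23 * 302 / (2 * 6.022e23 * (1.602e-19)^2 * 488.5))
kappa^-1 = 0.386 nm

0.386


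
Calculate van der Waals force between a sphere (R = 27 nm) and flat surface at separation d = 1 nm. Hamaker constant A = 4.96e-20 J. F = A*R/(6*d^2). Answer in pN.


Convert to SI: R = 27 nm = 2.7e-08 m, d = 1 nm = 1e-09 m
F = A * R / (6 * d^2)
F = 4.96e-20 * 2.7e-08 / (6 * (1e-09)^2)
F = 2.232e-10 N = 223.2 pN

223.2


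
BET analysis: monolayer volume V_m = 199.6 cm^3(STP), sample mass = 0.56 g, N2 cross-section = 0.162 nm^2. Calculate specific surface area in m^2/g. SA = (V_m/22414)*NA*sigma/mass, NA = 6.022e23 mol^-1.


Number of moles in monolayer = V_m / 22414 = 199.6 / 22414 = 0.00890515
Number of molecules = moles * NA = 0.00890515 * 6.022e23
SA = molecules * sigma / mass
SA = (199.6 / 22414) * 6.022e23 * 0.162e-18 / 0.56
SA = 1551.3 m^2/g

1551.3


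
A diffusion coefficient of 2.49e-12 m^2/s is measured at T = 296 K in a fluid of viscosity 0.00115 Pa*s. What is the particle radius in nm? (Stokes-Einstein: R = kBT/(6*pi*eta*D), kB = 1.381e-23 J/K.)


Stokes-Einstein: R = kB*T / (6*pi*eta*D)
R = 1.381e-23 * 296 / (6 * pi * 0.00115 * 2.49e-12)
R = 7.57333e-08 m = 75.73 nm

75.73


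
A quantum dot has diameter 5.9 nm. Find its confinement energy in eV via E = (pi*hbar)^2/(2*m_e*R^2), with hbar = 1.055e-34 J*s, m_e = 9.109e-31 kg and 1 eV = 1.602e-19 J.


Radius R = 5.9/2 = 2.95 nm = 2.95e-09 m
E = (pi * 1.055e-34)^2 / (2 * 9.109e-31 * (2.95e-09)^2)
E(J) = 6.92883e-21
E = E(J) / 1.602e-19 = 0.0433 eV

0.0433


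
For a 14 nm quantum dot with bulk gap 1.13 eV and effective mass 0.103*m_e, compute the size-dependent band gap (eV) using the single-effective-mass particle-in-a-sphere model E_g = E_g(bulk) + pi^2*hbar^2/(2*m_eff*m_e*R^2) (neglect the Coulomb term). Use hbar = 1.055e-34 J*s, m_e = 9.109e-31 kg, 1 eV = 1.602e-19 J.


Radius R = 14/2 nm = 7e-09 m
Confinement energy dE = pi^2 * hbar^2 / (2 * m_eff * m_e * R^2)
dE = pi^2 * (1.055e-34)^2 / (2 * 0.103 * 9.109e-31 * (7e-09)^2) J, divided by 1.602e-19 J/eV
dE = 0.0746 eV
Total band gap = E_g(bulk) + dE = 1.13 + 0.0746 = 1.2046 eV

1.2046


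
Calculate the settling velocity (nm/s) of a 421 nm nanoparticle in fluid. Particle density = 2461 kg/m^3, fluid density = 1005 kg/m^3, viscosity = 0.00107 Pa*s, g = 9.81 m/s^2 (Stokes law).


Radius R = 421/2 nm = 2.105e-07 m
Density difference = 2461 - 1005 = 1456 kg/m^3
v = 2 * R^2 * (rho_p - rho_f) * g / (9 * eta)
v = 2 * (2.105e-07)^2 * 1456 * 9.81 / (9 * 0.00107)
v = 1.31443e-07 m/s = 131.4433 nm/s

131.4433


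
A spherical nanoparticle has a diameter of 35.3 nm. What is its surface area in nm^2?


Radius r = 35.3/2 = 17.65 nm
Surface area SA = 4 * pi * r^2
SA = 4 * pi * (17.65)^2
SA = 3914.71 nm^2

3914.71


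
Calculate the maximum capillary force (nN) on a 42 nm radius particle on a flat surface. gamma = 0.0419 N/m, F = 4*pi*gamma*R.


Convert radius: R = 42 nm = 4.2e-08 m
F = 4 * pi * gamma * R
F = 4 * pi * 0.0419 * 4.2e-08
F = 2.21143e-08 N = 22.1143 nN

22.1143


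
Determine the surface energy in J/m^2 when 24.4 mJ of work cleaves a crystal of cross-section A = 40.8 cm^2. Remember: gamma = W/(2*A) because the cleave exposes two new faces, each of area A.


Convert: A = 40.8 cm^2 = 0.00408 m^2, W = 24.4 mJ = 0.0244 J
Cleaving exposes two faces of area A, so total new surface = 2*A and gamma = W / (2*A)
gamma = 0.0244 / (2 * 0.00408)
gamma = 2.99 J/m^2

2.99


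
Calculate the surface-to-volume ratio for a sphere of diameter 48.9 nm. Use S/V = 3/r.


Radius r = 48.9/2 = 24.45 nm
S/V = 3 / r = 3 / 24.45
S/V = 0.1227 nm^-1

0.1227


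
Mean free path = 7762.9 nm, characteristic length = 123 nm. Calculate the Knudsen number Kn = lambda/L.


Knudsen number Kn = lambda / L
Kn = 7762.9 / 123
Kn = 63.113

63.113


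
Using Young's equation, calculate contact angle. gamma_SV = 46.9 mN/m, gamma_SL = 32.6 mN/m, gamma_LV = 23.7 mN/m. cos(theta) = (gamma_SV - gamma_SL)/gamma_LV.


cos(theta) = (gamma_SV - gamma_SL) / gamma_LV
cos(theta) = (46.9 - 32.6) / 23.7
cos(theta) = 0.603376
theta = arccos(0.603376) = 52.89 degrees

52.89


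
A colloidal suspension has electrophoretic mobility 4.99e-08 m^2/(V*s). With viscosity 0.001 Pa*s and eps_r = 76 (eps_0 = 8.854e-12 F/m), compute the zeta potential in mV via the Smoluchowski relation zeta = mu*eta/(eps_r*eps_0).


Smoluchowski equation: zeta = mu * eta / (eps_r * eps_0)
zeta = 4.99e-08 * 0.001 / (76 * 8.854e-12)
zeta = 0.074156 V = 74.16 mV

74.16


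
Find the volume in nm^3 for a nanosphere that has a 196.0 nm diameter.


Radius r = 196.0/2 = 98 nm
Volume V = (4/3) * pi * r^3
V = (4/3) * pi * (98)^3
V = 3942455.83 nm^3

3942455.83


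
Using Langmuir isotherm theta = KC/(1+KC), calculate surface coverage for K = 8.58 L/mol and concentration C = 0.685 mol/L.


Langmuir isotherm: theta = K*C / (1 + K*C)
K*C = 8.58 * 0.685 = 5.8773
theta = 5.8773 / (1 + 5.8773) = 5.8773 / 6.8773
theta = 0.8546

0.8546


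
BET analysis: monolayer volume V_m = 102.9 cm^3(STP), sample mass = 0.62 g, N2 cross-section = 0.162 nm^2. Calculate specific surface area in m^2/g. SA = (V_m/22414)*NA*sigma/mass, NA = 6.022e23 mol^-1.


Number of moles in monolayer = V_m / 22414 = 102.9 / 22414 = 0.00459088
Number of molecules = moles * NA = 0.00459088 * 6.022e23
SA = molecules * sigma / mass
SA = (102.9 / 22414) * 6.022e23 * 0.162e-18 / 0.62
SA = 722.4 m^2/g

722.4


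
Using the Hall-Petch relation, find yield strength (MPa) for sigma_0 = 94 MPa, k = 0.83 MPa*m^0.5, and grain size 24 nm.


d = 24 nm = 2.4e-08 m
sqrt(d) = 0.0001549193
Hall-Petch contribution = k / sqrt(d) = 0.83 / 0.0001549193 = 5357.6 MPa
sigma = sigma_0 + k/sqrt(d) = 94 + 5357.6 = 5451.6 MPa

5451.6


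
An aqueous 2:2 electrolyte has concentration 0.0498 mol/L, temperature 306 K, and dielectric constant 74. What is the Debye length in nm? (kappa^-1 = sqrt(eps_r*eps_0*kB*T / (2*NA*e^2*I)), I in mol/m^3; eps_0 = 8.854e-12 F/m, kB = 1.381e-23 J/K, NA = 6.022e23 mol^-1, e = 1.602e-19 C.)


Ionic strength I = 0.0498 * 2^2 * 1000 = 199.2 mol/m^3
kappa^-1 = sqrt(74 * 8.854e-12 * 1.381e-23 * 306 / (2 * 6.022e23 * (1.602e-19)^2 * 199.2))
kappa^-1 = 0.671 nm

0.671


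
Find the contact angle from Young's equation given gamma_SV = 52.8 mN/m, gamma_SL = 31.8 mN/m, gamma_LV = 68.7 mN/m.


cos(theta) = (gamma_SV - gamma_SL) / gamma_LV
cos(theta) = (52.8 - 31.8) / 68.7
cos(theta) = 0.305677
theta = arccos(0.305677) = 72.2 degrees

72.2


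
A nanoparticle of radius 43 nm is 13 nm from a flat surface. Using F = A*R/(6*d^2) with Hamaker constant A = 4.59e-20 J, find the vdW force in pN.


Convert to SI: R = 43 nm = 4.3e-08 m, d = 13 nm = 1.3e-08 m
F = A * R / (6 * d^2)
F = 4.59e-20 * 4.3e-08 / (6 * (1.3e-08)^2)
F = 1.94645e-12 N = 1.946 pN

1.946


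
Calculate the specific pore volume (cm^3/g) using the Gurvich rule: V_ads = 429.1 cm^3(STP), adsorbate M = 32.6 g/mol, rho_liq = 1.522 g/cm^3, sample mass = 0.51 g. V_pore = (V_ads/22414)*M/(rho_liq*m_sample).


Moles adsorbed n = V_ads / 22414 = 429.1 / 22414 = 1.914428e-02 mol
Liquid volume V_liq = n * M / rho_liq = 1.914428e-02 * 32.6 / 1.522 = 0.41005 cm^3
Specific pore volume V_pore = V_liq / m_sample = 0.41005 / 0.51
V_pore = 0.804 cm^3/g

0.804


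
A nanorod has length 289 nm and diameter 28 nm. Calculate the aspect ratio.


Aspect ratio AR = length / diameter
AR = 289 / 28
AR = 10.32

10.32


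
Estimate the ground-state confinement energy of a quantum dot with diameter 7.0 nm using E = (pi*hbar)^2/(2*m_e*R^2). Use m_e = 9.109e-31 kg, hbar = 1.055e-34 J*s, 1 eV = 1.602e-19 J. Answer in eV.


Radius R = 7.0/2 = 3.5 nm = 3.5e-09 m
E = (pi * 1.055e-34)^2 / (2 * 9.109e-31 * (3.5e-09)^2)
E(J) = 4.9223e-21
E = E(J) / 1.602e-19 = 0.0307 eV

0.0307


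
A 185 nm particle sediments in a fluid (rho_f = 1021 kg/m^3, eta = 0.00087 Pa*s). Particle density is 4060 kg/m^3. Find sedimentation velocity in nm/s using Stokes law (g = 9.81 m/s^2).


Radius R = 185/2 nm = 9.25e-08 m
Density difference = 4060 - 1021 = 3039 kg/m^3
v = 2 * R^2 * (rho_p - rho_f) * g / (9 * eta)
v = 2 * (9.25e-08)^2 * 3039 * 9.81 / (9 * 0.00087)
v = 6.51555e-08 m/s = 65.1555 nm/s

65.1555


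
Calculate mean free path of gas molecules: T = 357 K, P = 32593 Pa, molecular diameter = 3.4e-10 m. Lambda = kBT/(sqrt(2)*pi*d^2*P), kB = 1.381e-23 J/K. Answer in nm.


Mean free path: lambda = kB*T / (sqrt(2) * pi * d^2 * P)
lambda = 1.381e-23 * 357 / (sqrt(2) * pi * (3.4e-10)^2 * 32593)
lambda = 2.9452e-07 m
lambda = 294.52 nm

294.52


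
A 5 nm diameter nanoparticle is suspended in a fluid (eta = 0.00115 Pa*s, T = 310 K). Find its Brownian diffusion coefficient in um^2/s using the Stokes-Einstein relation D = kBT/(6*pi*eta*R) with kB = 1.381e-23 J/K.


Radius R = 5/2 = 2.5 nm = 2.5e-09 m
D = kB*T / (6*pi*eta*R)
D = 1.381e-23 * 310 / (6 * pi * 0.00115 * 2.5e-09)
D = 7.89981e-11 m^2/s = 78.998 um^2/s

78.998


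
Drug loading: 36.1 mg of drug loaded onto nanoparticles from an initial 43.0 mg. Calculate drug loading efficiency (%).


Drug loading efficiency = (drug loaded / drug initial) * 100
DLE = 36.1 / 43.0 * 100
DLE = 0.8395 * 100
DLE = 83.95%

83.95


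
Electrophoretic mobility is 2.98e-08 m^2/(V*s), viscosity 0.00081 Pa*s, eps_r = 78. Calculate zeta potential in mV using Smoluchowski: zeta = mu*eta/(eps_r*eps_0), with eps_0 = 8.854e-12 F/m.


Smoluchowski equation: zeta = mu * eta / (eps_r * eps_0)
zeta = 2.98e-08 * 0.00081 / (78 * 8.854e-12)
zeta = 0.034952 V = 34.95 mV

34.95


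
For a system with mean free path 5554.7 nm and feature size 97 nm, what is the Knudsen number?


Knudsen number Kn = lambda / L
Kn = 5554.7 / 97
Kn = 57.2649

57.2649


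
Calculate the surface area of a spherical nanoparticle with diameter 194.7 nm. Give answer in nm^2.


Radius r = 194.7/2 = 97.35 nm
Surface area SA = 4 * pi * r^2
SA = 4 * pi * (97.35)^2
SA = 119091.78 nm^2

119091.78


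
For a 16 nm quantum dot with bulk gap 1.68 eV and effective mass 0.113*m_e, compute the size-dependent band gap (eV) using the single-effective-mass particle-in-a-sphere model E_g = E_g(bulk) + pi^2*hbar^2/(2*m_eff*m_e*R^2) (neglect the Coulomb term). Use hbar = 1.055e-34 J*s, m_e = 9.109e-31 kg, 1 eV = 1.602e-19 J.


Radius R = 16/2 nm = 8e-09 m
Confinement energy dE = pi^2 * hbar^2 / (2 * m_eff * m_e * R^2)
dE = pi^2 * (1.055e-34)^2 / (2 * 0.113 * 9.109e-31 * (8e-09)^2) J, divided by 1.602e-19 J/eV
dE = 0.052 eV
Total band gap = E_g(bulk) + dE = 1.68 + 0.052 = 1.732 eV

1.732


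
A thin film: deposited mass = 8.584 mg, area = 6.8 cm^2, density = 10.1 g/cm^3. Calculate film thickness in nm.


Convert: m = 8.584 mg = 8.5840e-06 kg, A = 6.8 cm^2 = 6.8000e-04 m^2, rho = 10.1 g/cm^3 = 10100 kg/m^3
t = m / (A * rho)
t = 8.5840e-06 / (6.8000e-04 * 10100)
t = 1.2499e-06 m = 1249.9 nm

1249.9


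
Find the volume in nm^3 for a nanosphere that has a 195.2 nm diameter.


Radius r = 195.2/2 = 97.6 nm
Volume V = (4/3) * pi * r^3
V = (4/3) * pi * (97.6)^3
V = 3894377.63 nm^3

3894377.63


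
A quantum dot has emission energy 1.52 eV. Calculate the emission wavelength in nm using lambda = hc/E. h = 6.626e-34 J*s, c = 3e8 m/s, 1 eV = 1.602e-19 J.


Convert energy: E = 1.52 eV = 1.52 * 1.602e-19 = 2.43504e-19 J
lambda = h*c / E = 6.626e-34 * 3e8 / 2.43504e-19
lambda = 8.16332e-07 m = 816.3 nm

816.3


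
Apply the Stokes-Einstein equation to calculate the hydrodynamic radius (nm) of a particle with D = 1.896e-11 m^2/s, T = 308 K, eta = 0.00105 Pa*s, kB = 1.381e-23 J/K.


Stokes-Einstein: R = kB*T / (6*pi*eta*D)
R = 1.381e-23 * 308 / (6 * pi * 0.00105 * 1.896e-11)
R = 1.13348e-08 m = 11.33 nm

11.33


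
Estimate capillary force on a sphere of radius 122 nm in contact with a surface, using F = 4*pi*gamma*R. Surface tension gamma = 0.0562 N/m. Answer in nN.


Convert radius: R = 122 nm = 1.22e-07 m
F = 4 * pi * gamma * R
F = 4 * pi * 0.0562 * 1.22e-07
F = 8.61601e-08 N = 86.1601 nN

86.1601


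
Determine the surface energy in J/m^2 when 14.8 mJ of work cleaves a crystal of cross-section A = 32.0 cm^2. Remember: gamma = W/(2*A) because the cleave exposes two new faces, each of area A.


Convert: A = 32.0 cm^2 = 0.0032 m^2, W = 14.8 mJ = 0.0148 J
Cleaving exposes two faces of area A, so total new surface = 2*A and gamma = W / (2*A)
gamma = 0.0148 / (2 * 0.0032)
gamma = 2.312 J/m^2

2.312


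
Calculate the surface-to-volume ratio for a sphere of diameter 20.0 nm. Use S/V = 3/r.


Radius r = 20.0/2 = 10 nm
S/V = 3 / r = 3 / 10
S/V = 0.3 nm^-1

0.3


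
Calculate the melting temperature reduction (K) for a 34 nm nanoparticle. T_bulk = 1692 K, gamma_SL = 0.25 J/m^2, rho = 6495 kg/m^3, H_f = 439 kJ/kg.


Radius R = 34/2 = 17 nm = 1.7e-08 m
Convert H_f = 439 kJ/kg = 439000 J/kg
dT = 2 * gamma_SL * T_bulk / (rho * H_f * R)
dT = 2 * 0.25 * 1692 / (6495 * 439000 * 1.7e-08)
dT = 17.5 K

17.5


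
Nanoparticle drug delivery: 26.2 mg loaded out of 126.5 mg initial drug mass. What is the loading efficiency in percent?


Drug loading efficiency = (drug loaded / drug initial) * 100
DLE = 26.2 / 126.5 * 100
DLE = 0.2071 * 100
DLE = 20.71%

20.71


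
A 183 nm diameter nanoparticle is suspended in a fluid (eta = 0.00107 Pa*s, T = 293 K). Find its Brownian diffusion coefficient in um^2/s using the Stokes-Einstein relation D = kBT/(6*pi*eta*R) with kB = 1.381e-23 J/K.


Radius R = 183/2 = 91.5 nm = 9.15e-08 m
D = kB*T / (6*pi*eta*R)
D = 1.381e-23 * 293 / (6 * pi * 0.00107 * 9.15e-08)
D = 2.19258e-12 m^2/s = 2.193 um^2/s

2.193


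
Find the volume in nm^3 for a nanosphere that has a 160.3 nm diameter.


Radius r = 160.3/2 = 80.15 nm
Volume V = (4/3) * pi * r^3
V = (4/3) * pi * (80.15)^3
V = 2156746.93 nm^3

2156746.93


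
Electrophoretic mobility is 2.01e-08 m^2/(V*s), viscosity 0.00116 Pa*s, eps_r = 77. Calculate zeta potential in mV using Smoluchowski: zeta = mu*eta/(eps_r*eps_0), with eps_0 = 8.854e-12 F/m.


Smoluchowski equation: zeta = mu * eta / (eps_r * eps_0)
zeta = 2.01e-08 * 0.00116 / (77 * 8.854e-12)
zeta = 0.0342 V = 34.2 mV

34.2


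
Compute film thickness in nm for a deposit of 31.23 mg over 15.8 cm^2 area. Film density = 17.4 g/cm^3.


Convert: m = 31.23 mg = 3.1230e-05 kg, A = 15.8 cm^2 = 1.5800e-03 m^2, rho = 17.4 g/cm^3 = 17400 kg/m^3
t = m / (A * rho)
t = 3.1230e-05 / (1.5800e-03 * 17400)
t = 1.1360e-06 m = 1136.0 nm

1136.0


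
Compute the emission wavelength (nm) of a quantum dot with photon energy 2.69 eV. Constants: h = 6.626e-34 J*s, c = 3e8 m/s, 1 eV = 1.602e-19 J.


Convert energy: E = 2.69 eV = 2.69 * 1.602e-19 = 4.30938e-19 J
lambda = h*c / E = 6.626e-34 * 3e8 / 4.30938e-19
lambda = 4.61273e-07 m = 461.3 nm

461.3


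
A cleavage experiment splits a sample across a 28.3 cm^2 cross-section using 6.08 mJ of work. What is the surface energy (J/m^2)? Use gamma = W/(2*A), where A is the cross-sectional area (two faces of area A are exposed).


Convert: A = 28.3 cm^2 = 0.00283 m^2, W = 6.08 mJ = 0.00608 J
Cleaving exposes two faces of area A, so total new surface = 2*A and gamma = W / (2*A)
gamma = 0.00608 / (2 * 0.00283)
gamma = 1.074 J/m^2

1.074


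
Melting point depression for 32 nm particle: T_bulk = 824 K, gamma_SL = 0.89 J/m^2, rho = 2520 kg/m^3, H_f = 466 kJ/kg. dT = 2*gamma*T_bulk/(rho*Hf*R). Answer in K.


Radius R = 32/2 = 16 nm = 1.6e-08 m
Convert H_f = 466 kJ/kg = 466000 J/kg
dT = 2 * gamma_SL * T_bulk / (rho * H_f * R)
dT = 2 * 0.89 * 824 / (2520 * 466000 * 1.6e-08)
dT = 78.1 K

78.1


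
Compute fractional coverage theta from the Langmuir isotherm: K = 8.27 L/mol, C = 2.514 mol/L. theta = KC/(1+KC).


Langmuir isotherm: theta = K*C / (1 + K*C)
K*C = 8.27 * 2.514 = 20.79078
theta = 20.79078 / (1 + 20.79078) = 20.79078 / 21.79078
theta = 0.9541

0.9541


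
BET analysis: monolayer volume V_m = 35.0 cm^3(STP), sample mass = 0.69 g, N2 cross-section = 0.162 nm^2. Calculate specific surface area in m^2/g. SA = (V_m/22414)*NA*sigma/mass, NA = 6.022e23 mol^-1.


Number of moles in monolayer = V_m / 22414 = 35.0 / 22414 = 0.00156152
Number of molecules = moles * NA = 0.00156152 * 6.022e23
SA = molecules * sigma / mass
SA = (35.0 / 22414) * 6.022e23 * 0.162e-18 / 0.69
SA = 220.8 m^2/g

220.8


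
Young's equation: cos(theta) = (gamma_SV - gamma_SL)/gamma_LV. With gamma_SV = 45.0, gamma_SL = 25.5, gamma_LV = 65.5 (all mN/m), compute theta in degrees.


cos(theta) = (gamma_SV - gamma_SL) / gamma_LV
cos(theta) = (45.0 - 25.5) / 65.5
cos(theta) = 0.29771
theta = arccos(0.29771) = 72.68 degrees

72.68


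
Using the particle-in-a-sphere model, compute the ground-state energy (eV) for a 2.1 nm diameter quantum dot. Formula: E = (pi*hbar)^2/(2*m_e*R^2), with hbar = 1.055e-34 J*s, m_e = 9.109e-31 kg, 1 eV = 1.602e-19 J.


Radius R = 2.1/2 = 1.05 nm = 1.05e-09 m
E = (pi * 1.055e-34)^2 / (2 * 9.109e-31 * (1.05e-09)^2)
E(J) = 5.46922e-20
E = E(J) / 1.602e-19 = 0.3414 eV

0.3414


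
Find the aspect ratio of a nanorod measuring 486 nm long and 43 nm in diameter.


Aspect ratio AR = length / diameter
AR = 486 / 43
AR = 11.3

11.3


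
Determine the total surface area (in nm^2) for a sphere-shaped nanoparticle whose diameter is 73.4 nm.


Radius r = 73.4/2 = 36.7 nm
Surface area SA = 4 * pi * r^2
SA = 4 * pi * (36.7)^2
SA = 16925.52 nm^2

16925.52


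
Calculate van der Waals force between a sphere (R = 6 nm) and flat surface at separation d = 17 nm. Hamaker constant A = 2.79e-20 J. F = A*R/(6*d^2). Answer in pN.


Convert to SI: R = 6 nm = 6e-09 m, d = 17 nm = 1.7e-08 m
F = A * R / (6 * d^2)
F = 2.79e-20 * 6e-09 / (6 * (1.7e-08)^2)
F = 9.65398e-14 N = 0.097 pN

0.097


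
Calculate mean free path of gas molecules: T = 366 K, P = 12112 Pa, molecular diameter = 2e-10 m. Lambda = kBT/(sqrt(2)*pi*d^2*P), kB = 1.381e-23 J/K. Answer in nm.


Mean free path: lambda = kB*T / (sqrt(2) * pi * d^2 * P)
lambda = 1.381e-23 * 366 / (sqrt(2) * pi * (2e-10)^2 * 12112)
lambda = 2.34819e-06 m
lambda = 2348.19 nm

2348.19


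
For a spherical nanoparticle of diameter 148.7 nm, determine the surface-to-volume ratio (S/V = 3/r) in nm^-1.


Radius r = 148.7/2 = 74.35 nm
S/V = 3 / r = 3 / 74.35
S/V = 0.0403 nm^-1

0.0403


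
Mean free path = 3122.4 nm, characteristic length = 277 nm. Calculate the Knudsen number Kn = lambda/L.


Knudsen number Kn = lambda / L
Kn = 3122.4 / 277
Kn = 11.2722

11.2722


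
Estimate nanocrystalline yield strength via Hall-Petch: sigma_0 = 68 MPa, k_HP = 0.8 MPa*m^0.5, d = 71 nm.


d = 71 nm = 7.1e-08 m
sqrt(d) = 0.0002664583
Hall-Petch contribution = k / sqrt(d) = 0.8 / 0.0002664583 = 3002.3 MPa
sigma = sigma_0 + k/sqrt(d) = 68 + 3002.3 = 3070.3 MPa

3070.3


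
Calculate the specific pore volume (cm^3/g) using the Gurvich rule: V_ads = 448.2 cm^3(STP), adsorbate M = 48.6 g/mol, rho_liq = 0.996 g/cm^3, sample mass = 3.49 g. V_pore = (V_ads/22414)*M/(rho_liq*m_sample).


Moles adsorbed n = V_ads / 22414 = 448.2 / 22414 = 1.999643e-02 mol
Liquid volume V_liq = n * M / rho_liq = 1.999643e-02 * 48.6 / 0.996 = 0.97573 cm^3
Specific pore volume V_pore = V_liq / m_sample = 0.97573 / 3.49
V_pore = 0.2796 cm^3/g

0.2796


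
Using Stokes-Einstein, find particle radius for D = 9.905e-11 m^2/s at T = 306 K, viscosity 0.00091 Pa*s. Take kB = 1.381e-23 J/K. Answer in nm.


Stokes-Einstein: R = kB*T / (6*pi*eta*D)
R = 1.381e-23 * 306 / (6 * pi * 0.00091 * 9.905e-11)
R = 2.48724e-09 m = 2.49 nm

2.49


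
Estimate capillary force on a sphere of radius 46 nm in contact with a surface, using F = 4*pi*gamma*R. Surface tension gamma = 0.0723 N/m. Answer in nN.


Convert radius: R = 46 nm = 4.6e-08 m
F = 4 * pi * gamma * R
F = 4 * pi * 0.0723 * 4.6e-08
F = 4.17932e-08 N = 41.7932 nN

41.7932


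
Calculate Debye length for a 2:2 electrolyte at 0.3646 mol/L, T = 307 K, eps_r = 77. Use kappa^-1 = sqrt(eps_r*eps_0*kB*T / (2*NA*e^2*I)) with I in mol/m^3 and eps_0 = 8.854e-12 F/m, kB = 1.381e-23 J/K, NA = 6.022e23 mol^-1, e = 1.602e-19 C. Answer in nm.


Ionic strength I = 0.3646 * 2^2 * 1000 = 1458.4 mol/m^3
kappa^-1 = sqrt(77 * 8.854e-12 * 1.381e-23 * 307 / (2 * 6.022e23 * (1.602e-19)^2 * 1458.4))
kappa^-1 = 0.253 nm

0.253


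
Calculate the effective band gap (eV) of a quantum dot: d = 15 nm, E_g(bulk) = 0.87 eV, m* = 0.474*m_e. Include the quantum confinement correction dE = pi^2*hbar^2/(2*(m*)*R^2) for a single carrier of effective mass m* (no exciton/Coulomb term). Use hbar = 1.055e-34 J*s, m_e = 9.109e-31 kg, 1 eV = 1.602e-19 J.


Radius R = 15/2 nm = 7.5e-09 m
Confinement energy dE = pi^2 * hbar^2 / (2 * m_eff * m_e * R^2)
dE = pi^2 * (1.055e-34)^2 / (2 * 0.474 * 9.109e-31 * (7.5e-09)^2) J, divided by 1.602e-19 J/eV
dE = 0.0141 eV
Total band gap = E_g(bulk) + dE = 0.87 + 0.0141 = 0.8841 eV

0.8841


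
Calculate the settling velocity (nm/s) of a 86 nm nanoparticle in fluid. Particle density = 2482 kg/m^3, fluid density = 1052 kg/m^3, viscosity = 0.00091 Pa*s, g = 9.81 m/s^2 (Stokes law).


Radius R = 86/2 nm = 4.3e-08 m
Density difference = 2482 - 1052 = 1430 kg/m^3
v = 2 * R^2 * (rho_p - rho_f) * g / (9 * eta)
v = 2 * (4.3e-08)^2 * 1430 * 9.81 / (9 * 0.00091)
v = 6.33415e-09 m/s = 6.3341 nm/s

6.3341


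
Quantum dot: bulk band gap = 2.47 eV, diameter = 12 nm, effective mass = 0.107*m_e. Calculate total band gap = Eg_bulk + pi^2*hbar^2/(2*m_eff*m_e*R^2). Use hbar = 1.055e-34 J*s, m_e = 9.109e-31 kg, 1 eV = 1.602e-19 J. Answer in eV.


Radius R = 12/2 nm = 6e-09 m
Confinement energy dE = pi^2 * hbar^2 / (2 * m_eff * m_e * R^2)
dE = pi^2 * (1.055e-34)^2 / (2 * 0.107 * 9.109e-31 * (6e-09)^2) J, divided by 1.602e-19 J/eV
dE = 0.0977 eV
Total band gap = E_g(bulk) + dE = 2.47 + 0.0977 = 2.5677 eV

2.5677


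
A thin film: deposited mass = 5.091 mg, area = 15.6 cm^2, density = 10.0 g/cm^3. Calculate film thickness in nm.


Convert: m = 5.091 mg = 5.0910e-06 kg, A = 15.6 cm^2 = 1.5600e-03 m^2, rho = 10.0 g/cm^3 = 10000 kg/m^3
t = m / (A * rho)
t = 5.0910e-06 / (1.5600e-03 * 10000)
t = 3.2635e-07 m = 326.3 nm

326.3


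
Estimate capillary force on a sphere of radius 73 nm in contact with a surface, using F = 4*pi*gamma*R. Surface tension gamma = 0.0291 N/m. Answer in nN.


Convert radius: R = 73 nm = 7.3e-08 m
F = 4 * pi * gamma * R
F = 4 * pi * 0.0291 * 7.3e-08
F = 2.66947e-08 N = 26.6947 nN

26.6947


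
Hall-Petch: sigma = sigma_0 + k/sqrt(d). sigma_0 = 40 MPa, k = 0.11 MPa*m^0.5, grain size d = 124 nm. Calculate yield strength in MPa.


d = 124 nm = 1.24e-07 m
sqrt(d) = 0.0003521363
Hall-Petch contribution = k / sqrt(d) = 0.11 / 0.0003521363 = 312.4 MPa
sigma = sigma_0 + k/sqrt(d) = 40 + 312.4 = 352.4 MPa

352.4


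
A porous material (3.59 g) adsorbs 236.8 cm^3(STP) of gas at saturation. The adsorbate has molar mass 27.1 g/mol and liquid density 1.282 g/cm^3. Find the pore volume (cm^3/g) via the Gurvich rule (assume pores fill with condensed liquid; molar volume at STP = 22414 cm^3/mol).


Moles adsorbed n = V_ads / 22414 = 236.8 / 22414 = 1.056483e-02 mol
Liquid volume V_liq = n * M / rho_liq = 1.056483e-02 * 27.1 / 1.282 = 0.22333 cm^3
Specific pore volume V_pore = V_liq / m_sample = 0.22333 / 3.59
V_pore = 0.0622 cm^3/g

0.0622


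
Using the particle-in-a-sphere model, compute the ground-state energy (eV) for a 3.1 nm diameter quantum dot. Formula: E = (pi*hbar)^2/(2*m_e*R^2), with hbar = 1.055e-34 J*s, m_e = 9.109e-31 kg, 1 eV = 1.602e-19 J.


Radius R = 3.1/2 = 1.55 nm = 1.55e-09 m
E = (pi * 1.055e-34)^2 / (2 * 9.109e-31 * (1.55e-09)^2)
E(J) = 2.50981e-20
E = E(J) / 1.602e-19 = 0.1567 eV

0.1567


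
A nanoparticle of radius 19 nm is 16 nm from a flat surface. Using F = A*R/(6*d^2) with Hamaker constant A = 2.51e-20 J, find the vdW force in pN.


Convert to SI: R = 19 nm = 1.9e-08 m, d = 16 nm = 1.6e-08 m
F = A * R / (6 * d^2)
F = 2.51e-20 * 1.9e-08 / (6 * (1.6e-08)^2)
F = 3.10482e-13 N = 0.31 pN

0.31


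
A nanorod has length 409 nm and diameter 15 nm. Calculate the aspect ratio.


Aspect ratio AR = length / diameter
AR = 409 / 15
AR = 27.27

27.27


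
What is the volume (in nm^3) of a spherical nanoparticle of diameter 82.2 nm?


Radius r = 82.2/2 = 41.1 nm
Volume V = (4/3) * pi * r^3
V = (4/3) * pi * (41.1)^3
V = 290813.17 nm^3

290813.17


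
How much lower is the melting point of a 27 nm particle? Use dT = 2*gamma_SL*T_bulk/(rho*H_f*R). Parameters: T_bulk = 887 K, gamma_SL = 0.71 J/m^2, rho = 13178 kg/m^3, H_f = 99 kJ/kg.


Radius R = 27/2 = 13.5 nm = 1.35e-08 m
Convert H_f = 99 kJ/kg = 99000 J/kg
dT = 2 * gamma_SL * T_bulk / (rho * H_f * R)
dT = 2 * 0.71 * 887 / (13178 * 99000 * 1.35e-08)
dT = 71.5 K

71.5


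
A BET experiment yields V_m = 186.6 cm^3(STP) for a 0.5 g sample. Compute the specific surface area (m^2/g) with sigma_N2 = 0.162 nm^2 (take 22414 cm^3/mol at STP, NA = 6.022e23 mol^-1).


Number of moles in monolayer = V_m / 22414 = 186.6 / 22414 = 0.00832515
Number of molecules = moles * NA = 0.00832515 * 6.022e23
SA = molecules * sigma / mass
SA = (186.6 / 22414) * 6.022e23 * 0.162e-18 / 0.5
SA = 1624.3 m^2/g

1624.3


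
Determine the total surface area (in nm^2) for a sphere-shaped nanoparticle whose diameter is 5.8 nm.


Radius r = 5.8/2 = 2.9 nm
Surface area SA = 4 * pi * r^2
SA = 4 * pi * (2.9)^2
SA = 105.68 nm^2

105.68


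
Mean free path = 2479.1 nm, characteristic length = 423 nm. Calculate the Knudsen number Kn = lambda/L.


Knudsen number Kn = lambda / L
Kn = 2479.1 / 423
Kn = 5.8608

5.8608


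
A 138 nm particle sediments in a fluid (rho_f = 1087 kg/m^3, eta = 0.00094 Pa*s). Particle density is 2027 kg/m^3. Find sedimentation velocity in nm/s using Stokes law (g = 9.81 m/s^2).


Radius R = 138/2 nm = 6.9e-08 m
Density difference = 2027 - 1087 = 940 kg/m^3
v = 2 * R^2 * (rho_p - rho_f) * g / (9 * eta)
v = 2 * (6.9e-08)^2 * 940 * 9.81 / (9 * 0.00094)
v = 1.0379e-08 m/s = 10.379 nm/s

10.379


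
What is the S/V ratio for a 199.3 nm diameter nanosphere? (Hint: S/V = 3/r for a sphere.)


Radius r = 199.3/2 = 99.65 nm
S/V = 3 / r = 3 / 99.65
S/V = 0.0301 nm^-1

0.0301


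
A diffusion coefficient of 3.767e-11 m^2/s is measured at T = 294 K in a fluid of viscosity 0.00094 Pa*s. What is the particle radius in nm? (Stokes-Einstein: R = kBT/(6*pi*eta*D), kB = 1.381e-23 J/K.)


Stokes-Einstein: R = kB*T / (6*pi*eta*D)
R = 1.381e-23 * 294 / (6 * pi * 0.00094 * 3.767e-11)
R = 6.08298e-09 m = 6.08 nm

6.08


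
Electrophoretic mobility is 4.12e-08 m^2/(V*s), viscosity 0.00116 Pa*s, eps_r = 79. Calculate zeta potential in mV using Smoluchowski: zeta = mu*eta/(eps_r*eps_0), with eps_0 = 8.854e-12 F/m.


Smoluchowski equation: zeta = mu * eta / (eps_r * eps_0)
zeta = 4.12e-08 * 0.00116 / (79 * 8.854e-12)
zeta = 0.068326 V = 68.33 mV

68.33


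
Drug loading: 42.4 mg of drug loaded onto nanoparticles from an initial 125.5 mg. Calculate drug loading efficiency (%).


Drug loading efficiency = (drug loaded / drug initial) * 100
DLE = 42.4 / 125.5 * 100
DLE = 0.3378 * 100
DLE = 33.78%

33.78


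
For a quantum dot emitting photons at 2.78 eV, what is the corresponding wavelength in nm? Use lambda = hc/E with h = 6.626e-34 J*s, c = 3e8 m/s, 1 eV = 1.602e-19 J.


Convert energy: E = 2.78 eV = 2.78 * 1.602e-19 = 4.45356e-19 J
lambda = h*c / E = 6.626e-34 * 3e8 / 4.45356e-19
lambda = 4.4634e-07 m = 446.3 nm

446.3


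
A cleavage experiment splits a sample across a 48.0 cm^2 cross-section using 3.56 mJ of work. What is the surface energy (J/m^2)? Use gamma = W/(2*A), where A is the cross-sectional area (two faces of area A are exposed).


Convert: A = 48.0 cm^2 = 0.0048 m^2, W = 3.56 mJ = 0.00356 J
Cleaving exposes two faces of area A, so total new surface = 2*A and gamma = W / (2*A)
gamma = 0.00356 / (2 * 0.0048)
gamma = 0.371 J/m^2

0.371


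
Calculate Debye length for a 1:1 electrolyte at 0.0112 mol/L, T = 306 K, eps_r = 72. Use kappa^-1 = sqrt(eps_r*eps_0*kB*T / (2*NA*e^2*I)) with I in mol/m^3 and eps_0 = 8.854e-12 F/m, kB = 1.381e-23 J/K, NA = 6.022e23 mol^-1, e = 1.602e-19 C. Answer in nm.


Ionic strength I = 0.0112 * 1^2 * 1000 = 11.2 mol/m^3
kappa^-1 = sqrt(72 * 8.854e-12 * 1.381e-23 * 306 / (2 * 6.022e23 * (1.602e-19)^2 * 11.2))
kappa^-1 = 2.79 nm

2.79


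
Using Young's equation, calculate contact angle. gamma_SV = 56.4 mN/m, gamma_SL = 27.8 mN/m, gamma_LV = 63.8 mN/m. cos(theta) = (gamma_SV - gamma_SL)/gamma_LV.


cos(theta) = (gamma_SV - gamma_SL) / gamma_LV
cos(theta) = (56.4 - 27.8) / 63.8
cos(theta) = 0.448276
theta = arccos(0.448276) = 63.37 degrees

63.37


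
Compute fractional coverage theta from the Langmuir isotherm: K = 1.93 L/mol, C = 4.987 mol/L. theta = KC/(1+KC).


Langmuir isotherm: theta = K*C / (1 + K*C)
K*C = 1.93 * 4.987 = 9.62491
theta = 9.62491 / (1 + 9.62491) = 9.62491 / 10.62491
theta = 0.9059

0.9059


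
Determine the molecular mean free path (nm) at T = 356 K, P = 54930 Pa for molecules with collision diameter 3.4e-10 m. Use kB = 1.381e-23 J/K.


Mean free path: lambda = kB*T / (sqrt(2) * pi * d^2 * P)
lambda = 1.381e-23 * 356 / (sqrt(2) * pi * (3.4e-10)^2 * 54930)
lambda = 1.74265e-07 m
lambda = 174.27 nm

174.27


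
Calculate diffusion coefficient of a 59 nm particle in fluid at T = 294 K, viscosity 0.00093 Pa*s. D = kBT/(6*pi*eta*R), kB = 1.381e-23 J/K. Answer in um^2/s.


Radius R = 59/2 = 29.5 nm = 2.95e-08 m
D = kB*T / (6*pi*eta*R)
D = 1.381e-23 * 294 / (6 * pi * 0.00093 * 2.95e-08)
D = 7.85118e-12 m^2/s = 7.851 um^2/s

7.851


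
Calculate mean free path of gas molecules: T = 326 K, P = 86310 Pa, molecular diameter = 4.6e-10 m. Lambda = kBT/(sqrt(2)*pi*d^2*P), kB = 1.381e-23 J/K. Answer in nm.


Mean free path: lambda = kB*T / (sqrt(2) * pi * d^2 * P)
lambda = 1.381e-23 * 326 / (sqrt(2) * pi * (4.6e-10)^2 * 86310)
lambda = 5.54842e-08 m
lambda = 55.48 nm

55.48


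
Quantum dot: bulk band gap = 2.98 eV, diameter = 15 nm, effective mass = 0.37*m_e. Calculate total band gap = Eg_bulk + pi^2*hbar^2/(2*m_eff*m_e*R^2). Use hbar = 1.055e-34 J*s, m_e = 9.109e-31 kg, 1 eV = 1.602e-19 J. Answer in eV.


Radius R = 15/2 nm = 7.5e-09 m
Confinement energy dE = pi^2 * hbar^2 / (2 * m_eff * m_e * R^2)
dE = pi^2 * (1.055e-34)^2 / (2 * 0.37 * 9.109e-31 * (7.5e-09)^2) J, divided by 1.602e-19 J/eV
dE = 0.0181 eV
Total band gap = E_g(bulk) + dE = 2.98 + 0.0181 = 2.9981 eV

2.9981


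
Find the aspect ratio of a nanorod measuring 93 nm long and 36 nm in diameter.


Aspect ratio AR = length / diameter
AR = 93 / 36
AR = 2.58

2.58


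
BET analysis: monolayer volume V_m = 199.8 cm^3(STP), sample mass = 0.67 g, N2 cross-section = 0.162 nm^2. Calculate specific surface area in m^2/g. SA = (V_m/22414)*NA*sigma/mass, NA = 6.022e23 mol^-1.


Number of moles in monolayer = V_m / 22414 = 199.8 / 22414 = 0.00891407
Number of molecules = moles * NA = 0.00891407 * 6.022e23
SA = molecules * sigma / mass
SA = (199.8 / 22414) * 6.022e23 * 0.162e-18 / 0.67
SA = 1297.9 m^2/g

1297.9


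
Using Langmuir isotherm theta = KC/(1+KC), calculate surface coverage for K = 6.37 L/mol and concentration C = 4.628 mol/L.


Langmuir isotherm: theta = K*C / (1 + K*C)
K*C = 6.37 * 4.628 = 29.48036
theta = 29.48036 / (1 + 29.48036) = 29.48036 / 30.48036
theta = 0.9672

0.9672


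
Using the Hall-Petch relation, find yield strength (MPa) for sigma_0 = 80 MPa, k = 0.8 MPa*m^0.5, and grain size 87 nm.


d = 87 nm = 8.7e-08 m
sqrt(d) = 0.0002949576
Hall-Petch contribution = k / sqrt(d) = 0.8 / 0.0002949576 = 2712.3 MPa
sigma = sigma_0 + k/sqrt(d) = 80 + 2712.3 = 2792.3 MPa

2792.3


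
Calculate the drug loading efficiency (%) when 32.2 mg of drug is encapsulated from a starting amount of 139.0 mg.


Drug loading efficiency = (drug loaded / drug initial) * 100
DLE = 32.2 / 139.0 * 100
DLE = 0.2317 * 100
DLE = 23.17%

23.17


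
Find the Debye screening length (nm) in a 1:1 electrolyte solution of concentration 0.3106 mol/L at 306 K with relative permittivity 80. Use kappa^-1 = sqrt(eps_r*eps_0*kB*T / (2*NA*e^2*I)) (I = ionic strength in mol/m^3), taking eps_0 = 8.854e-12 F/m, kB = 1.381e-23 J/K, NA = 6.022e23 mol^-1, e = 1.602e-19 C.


Ionic strength I = 0.3106 * 1^2 * 1000 = 310.6 mol/m^3
kappa^-1 = sqrt(80 * 8.854e-12 * 1.381e-23 * 306 / (2 * 6.022e23 * (1.602e-19)^2 * 310.6))
kappa^-1 = 0.558 nm

0.558


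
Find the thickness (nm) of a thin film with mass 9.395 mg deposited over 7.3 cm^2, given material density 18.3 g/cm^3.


Convert: m = 9.395 mg = 9.3950e-06 kg, A = 7.3 cm^2 = 7.3000e-04 m^2, rho = 18.3 g/cm^3 = 18300 kg/m^3
t = m / (A * rho)
t = 9.3950e-06 / (7.3000e-04 * 18300)
t = 7.0327e-07 m = 703.3 nm

703.3


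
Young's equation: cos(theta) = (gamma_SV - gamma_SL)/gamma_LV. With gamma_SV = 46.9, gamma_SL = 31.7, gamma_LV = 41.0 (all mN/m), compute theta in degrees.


cos(theta) = (gamma_SV - gamma_SL) / gamma_LV
cos(theta) = (46.9 - 31.7) / 41.0
cos(theta) = 0.370732
theta = arccos(0.370732) = 68.24 degrees

68.24


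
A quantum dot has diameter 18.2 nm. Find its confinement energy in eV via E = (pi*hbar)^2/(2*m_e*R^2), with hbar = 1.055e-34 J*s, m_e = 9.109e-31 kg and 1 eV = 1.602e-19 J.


Radius R = 18.2/2 = 9.1 nm = 9.1e-09 m
E = (pi * 1.055e-34)^2 / (2 * 9.109e-31 * (9.1e-09)^2)
E(J) = 7.28151e-22
E = E(J) / 1.602e-19 = 0.0045 eV

0.0045


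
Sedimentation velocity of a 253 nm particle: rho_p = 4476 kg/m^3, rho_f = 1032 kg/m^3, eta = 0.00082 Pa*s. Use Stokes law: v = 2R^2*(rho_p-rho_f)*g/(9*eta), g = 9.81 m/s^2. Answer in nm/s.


Radius R = 253/2 nm = 1.265e-07 m
Density difference = 4476 - 1032 = 3444 kg/m^3
v = 2 * R^2 * (rho_p - rho_f) * g / (9 * eta)
v = 2 * (1.265e-07)^2 * 3444 * 9.81 / (9 * 0.00082)
v = 1.46517e-07 m/s = 146.5166 nm/s

146.5166


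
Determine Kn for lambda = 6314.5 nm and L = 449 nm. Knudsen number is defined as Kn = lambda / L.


Knudsen number Kn = lambda / L
Kn = 6314.5 / 449
Kn = 14.0635

14.0635


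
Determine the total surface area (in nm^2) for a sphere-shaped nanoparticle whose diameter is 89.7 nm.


Radius r = 89.7/2 = 44.85 nm
Surface area SA = 4 * pi * r^2
SA = 4 * pi * (44.85)^2
SA = 25277.54 nm^2

25277.54
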